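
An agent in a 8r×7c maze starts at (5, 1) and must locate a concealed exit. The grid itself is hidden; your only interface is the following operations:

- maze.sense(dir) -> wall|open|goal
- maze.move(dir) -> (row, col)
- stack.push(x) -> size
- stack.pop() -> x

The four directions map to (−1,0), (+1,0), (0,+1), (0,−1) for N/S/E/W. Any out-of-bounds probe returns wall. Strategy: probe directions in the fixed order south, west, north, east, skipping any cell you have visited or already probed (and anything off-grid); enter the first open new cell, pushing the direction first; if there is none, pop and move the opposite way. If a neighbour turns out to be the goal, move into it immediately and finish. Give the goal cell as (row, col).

→ maze.sense(dir: south)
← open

→ stack.push(x: south)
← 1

→ maze.move(dir: south)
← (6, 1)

→ maze.sense(dir: south)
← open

→ stack.push(x: south)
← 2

→ maze.move(dir: south)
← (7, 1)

→ maze.sense(dir: west)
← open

→ stack.push(x: west)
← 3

→ maze.move(dir: west)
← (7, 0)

→ maze.sense(dir: north)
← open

→ stack.push(x: north)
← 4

→ maze.move(dir: north)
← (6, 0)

→ maze.sense(dir: north)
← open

→ stack.push(x: north)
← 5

→ maze.move(dir: north)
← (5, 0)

→ maze.sense(dir: north)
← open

→ stack.push(x: north)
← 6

→ maze.move(dir: north)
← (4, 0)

→ maze.sense(dir: north)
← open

→ stack.push(x: north)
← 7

→ maze.move(dir: north)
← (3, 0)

→ maze.sense(dir: north)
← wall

→ maze.sense(dir: east)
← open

→ stack.push(x: east)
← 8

→ maze.move(dir: east)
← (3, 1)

→ maze.sense(dir: south)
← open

→ stack.push(x: south)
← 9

→ maze.move(dir: south)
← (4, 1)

→ maze.sense(dir: east)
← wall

→ stack.pop()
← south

→ maze.move(dir: north)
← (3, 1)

→ maze.sense(dir: north)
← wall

→ maze.sense(dir: east)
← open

→ stack.push(x: east)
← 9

→ maze.move(dir: east)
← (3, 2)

→ maze.sense(dir: north)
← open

→ stack.push(x: north)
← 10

→ maze.move(dir: north)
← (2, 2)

→ maze.sense(dir: north)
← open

→ stack.push(x: north)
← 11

→ maze.move(dir: north)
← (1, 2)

→ maze.sense(dir: west)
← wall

→ maze.sense(dir: north)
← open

→ stack.push(x: north)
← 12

→ maze.move(dir: north)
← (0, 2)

→ maze.sense(dir: west)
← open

→ stack.push(x: west)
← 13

→ maze.move(dir: west)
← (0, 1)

→ maze.sense(dir: west)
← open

→ stack.push(x: west)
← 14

→ maze.move(dir: west)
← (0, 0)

→ maze.sense(dir: south)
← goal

→ maze.move(dir: south)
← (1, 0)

Answer: (1, 0)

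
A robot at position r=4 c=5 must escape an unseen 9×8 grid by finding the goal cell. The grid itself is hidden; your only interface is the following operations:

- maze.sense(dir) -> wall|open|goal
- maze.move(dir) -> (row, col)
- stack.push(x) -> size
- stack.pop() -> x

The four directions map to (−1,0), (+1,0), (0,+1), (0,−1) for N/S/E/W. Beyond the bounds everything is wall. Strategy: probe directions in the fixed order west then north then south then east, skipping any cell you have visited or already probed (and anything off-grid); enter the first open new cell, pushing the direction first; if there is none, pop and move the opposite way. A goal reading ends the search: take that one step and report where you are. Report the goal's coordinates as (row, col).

# 1. maze.sense(dir=west) ~> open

# 2. stack.push(x=west) ~> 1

# 3. maze.move(dir=west) ~> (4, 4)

# 4. maze.sense(dir=west) ~> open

# 5. stack.push(x=west) ~> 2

# 6. maze.move(dir=west) ~> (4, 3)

# 7. maze.sense(dir=west) ~> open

# 8. stack.push(x=west) ~> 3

# 9. maze.move(dir=west) ~> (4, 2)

# 10. maze.sense(dir=west) ~> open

# 11. stack.push(x=west) ~> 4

# 12. maze.move(dir=west) ~> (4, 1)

# 13. maze.sense(dir=west) ~> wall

# 14. maze.sense(dir=north) ~> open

# 15. stack.push(x=north) ~> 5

# 16. maze.move(dir=north) ~> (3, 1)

# 17. maze.sense(dir=west) ~> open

# 18. stack.push(x=west) ~> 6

# 19. maze.move(dir=west) ~> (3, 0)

# 20. maze.sense(dir=north) ~> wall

# 21. stack.pop() ~> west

# 22. maze.move(dir=east) ~> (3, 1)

# 23. maze.sense(dir=north) ~> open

# 24. stack.push(x=north) ~> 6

# 25. maze.move(dir=north) ~> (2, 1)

# 26. maze.sense(dir=north) ~> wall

# 27. maze.sense(dir=east) ~> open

# 28. stack.push(x=east) ~> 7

# 29. maze.move(dir=east) ~> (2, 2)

# 30. maze.sense(dir=north) ~> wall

# 31. maze.sense(dir=south) ~> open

# 32. stack.push(x=south) ~> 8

# 33. maze.move(dir=south) ~> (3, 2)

# 34. maze.sense(dir=east) ~> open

# 35. stack.push(x=east) ~> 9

# 36. maze.move(dir=east) ~> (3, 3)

# 37. maze.sense(dir=north) ~> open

# 38. stack.push(x=north) ~> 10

# 39. maze.move(dir=north) ~> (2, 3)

# 40. maze.sense(dir=north) ~> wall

# 41. maze.sense(dir=east) ~> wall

# 42. stack.pop() ~> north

# 43. maze.move(dir=south) ~> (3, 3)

# 44. maze.sense(dir=east) ~> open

# 45. stack.push(x=east) ~> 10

# 46. maze.move(dir=east) ~> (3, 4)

# 47. maze.sense(dir=east) ~> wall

# 48. stack.pop() ~> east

# 49. maze.move(dir=west) ~> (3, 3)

# 50. stack.pop() ~> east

# 51. maze.move(dir=west) ~> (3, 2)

# 52. stack.pop() ~> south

# 53. maze.move(dir=north) ~> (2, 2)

# 54. stack.pop() ~> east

# 55. maze.move(dir=west) ~> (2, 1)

# 56. stack.pop() ~> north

# 57. maze.move(dir=south) ~> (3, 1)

# 58. stack.pop() ~> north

# 59. maze.move(dir=south) ~> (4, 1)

# 60. maze.sense(dir=south) ~> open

# 61. stack.push(x=south) ~> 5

# 62. maze.move(dir=south) ~> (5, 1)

# 63. maze.sense(dir=west) ~> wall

# 64. maze.sense(dir=south) ~> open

# 65. stack.push(x=south) ~> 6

# 66. maze.move(dir=south) ~> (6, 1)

# 67. maze.sense(dir=west) ~> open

# 68. stack.push(x=west) ~> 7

# 69. maze.move(dir=west) ~> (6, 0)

# 70. maze.sense(dir=south) ~> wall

# 71. stack.pop() ~> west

# 72. maze.move(dir=east) ~> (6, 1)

# 73. maze.sense(dir=south) ~> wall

# 74. maze.sense(dir=east) ~> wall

# 75. stack.pop() ~> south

# 76. maze.move(dir=north) ~> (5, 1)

# 77. maze.sense(dir=east) ~> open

# 78. stack.push(x=east) ~> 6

# 79. maze.move(dir=east) ~> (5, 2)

# 80. maze.sense(dir=east) ~> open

# 81. stack.push(x=east) ~> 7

# 82. maze.move(dir=east) ~> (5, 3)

# 83. maze.sense(dir=south) ~> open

# 84. stack.push(x=south) ~> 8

# 85. maze.move(dir=south) ~> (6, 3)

# 86. maze.sense(dir=south) ~> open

# 87. stack.push(x=south) ~> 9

# 88. maze.move(dir=south) ~> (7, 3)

# 89. maze.sense(dir=west) ~> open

# 90. stack.push(x=west) ~> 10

# 91. maze.move(dir=west) ~> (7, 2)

# 92. maze.sense(dir=south) ~> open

# 93. stack.push(x=south) ~> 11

# 94. maze.move(dir=south) ~> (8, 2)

# 95. maze.sense(dir=west) ~> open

# 96. stack.push(x=west) ~> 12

# 97. maze.move(dir=west) ~> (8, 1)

# 98. maze.sense(dir=west) ~> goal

# 99. maze.move(dir=west) ~> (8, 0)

Answer: (8, 0)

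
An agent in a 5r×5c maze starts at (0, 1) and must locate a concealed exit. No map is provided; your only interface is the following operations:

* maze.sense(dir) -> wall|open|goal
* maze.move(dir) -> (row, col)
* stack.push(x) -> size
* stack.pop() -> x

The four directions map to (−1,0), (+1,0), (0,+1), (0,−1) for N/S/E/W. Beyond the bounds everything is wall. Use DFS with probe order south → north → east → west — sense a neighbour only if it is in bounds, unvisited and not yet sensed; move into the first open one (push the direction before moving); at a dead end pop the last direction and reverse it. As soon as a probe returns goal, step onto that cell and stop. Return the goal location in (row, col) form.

CALL maze.sense[dir=south]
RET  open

CALL stack.push[x=south]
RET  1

CALL maze.move[dir=south]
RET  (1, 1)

CALL maze.sense[dir=south]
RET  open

CALL stack.push[x=south]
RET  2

CALL maze.move[dir=south]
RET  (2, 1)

CALL maze.sense[dir=south]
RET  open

CALL stack.push[x=south]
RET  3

CALL maze.move[dir=south]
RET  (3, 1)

CALL maze.sense[dir=south]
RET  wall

CALL maze.sense[dir=east]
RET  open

CALL stack.push[x=east]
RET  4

CALL maze.move[dir=east]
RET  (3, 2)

CALL maze.sense[dir=south]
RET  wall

CALL maze.sense[dir=north]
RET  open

CALL stack.push[x=north]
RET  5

CALL maze.move[dir=north]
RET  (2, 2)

CALL maze.sense[dir=north]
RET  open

CALL stack.push[x=north]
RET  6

CALL maze.move[dir=north]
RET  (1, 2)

CALL maze.sense[dir=north]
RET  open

CALL stack.push[x=north]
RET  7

CALL maze.move[dir=north]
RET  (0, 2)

CALL maze.sense[dir=east]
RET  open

CALL stack.push[x=east]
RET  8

CALL maze.move[dir=east]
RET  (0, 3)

CALL maze.sense[dir=south]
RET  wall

CALL maze.sense[dir=east]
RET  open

CALL stack.push[x=east]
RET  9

CALL maze.move[dir=east]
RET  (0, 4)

CALL maze.sense[dir=south]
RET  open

CALL stack.push[x=south]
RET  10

CALL maze.move[dir=south]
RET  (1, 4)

CALL maze.sense[dir=south]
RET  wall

CALL stack.pop[]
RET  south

CALL maze.move[dir=north]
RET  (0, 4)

CALL stack.pop[]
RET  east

CALL maze.move[dir=west]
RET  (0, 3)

CALL stack.pop[]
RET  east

CALL maze.move[dir=west]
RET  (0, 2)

CALL stack.pop[]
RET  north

CALL maze.move[dir=south]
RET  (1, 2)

CALL stack.pop[]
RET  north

CALL maze.move[dir=south]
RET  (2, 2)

CALL maze.sense[dir=east]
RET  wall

CALL stack.pop[]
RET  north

CALL maze.move[dir=south]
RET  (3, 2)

CALL maze.sense[dir=east]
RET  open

CALL stack.push[x=east]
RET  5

CALL maze.move[dir=east]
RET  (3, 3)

CALL maze.sense[dir=south]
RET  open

CALL stack.push[x=south]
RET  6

CALL maze.move[dir=south]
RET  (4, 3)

CALL maze.sense[dir=east]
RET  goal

CALL maze.move[dir=east]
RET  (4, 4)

Answer: (4, 4)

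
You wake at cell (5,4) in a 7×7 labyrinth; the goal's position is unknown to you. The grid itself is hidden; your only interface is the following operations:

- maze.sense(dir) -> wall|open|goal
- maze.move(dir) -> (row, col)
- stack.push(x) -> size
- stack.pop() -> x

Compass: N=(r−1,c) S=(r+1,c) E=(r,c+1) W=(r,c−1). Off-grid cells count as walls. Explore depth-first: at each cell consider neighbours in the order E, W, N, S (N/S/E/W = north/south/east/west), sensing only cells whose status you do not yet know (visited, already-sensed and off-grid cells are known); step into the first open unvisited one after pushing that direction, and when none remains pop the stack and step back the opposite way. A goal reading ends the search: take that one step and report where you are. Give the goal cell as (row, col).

>>> maze.sense dir→east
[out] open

>>> stack.push x→east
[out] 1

>>> maze.move dir→east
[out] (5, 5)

>>> maze.sense dir→east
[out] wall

>>> maze.sense dir→north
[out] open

>>> stack.push x→north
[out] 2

>>> maze.move dir→north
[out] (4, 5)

>>> maze.sense dir→east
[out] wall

>>> maze.sense dir→west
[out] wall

>>> maze.sense dir→north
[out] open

>>> stack.push x→north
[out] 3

>>> maze.move dir→north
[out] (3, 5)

>>> maze.sense dir→east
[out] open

>>> stack.push x→east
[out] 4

>>> maze.move dir→east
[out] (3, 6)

>>> maze.sense dir→north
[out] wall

>>> stack.pop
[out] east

>>> maze.move dir→west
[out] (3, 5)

>>> maze.sense dir→west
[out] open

>>> stack.push x→west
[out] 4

>>> maze.move dir→west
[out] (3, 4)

>>> maze.sense dir→west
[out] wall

>>> maze.sense dir→north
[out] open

>>> stack.push x→north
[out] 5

>>> maze.move dir→north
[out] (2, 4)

>>> maze.sense dir→east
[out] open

>>> stack.push x→east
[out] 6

>>> maze.move dir→east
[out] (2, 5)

>>> maze.sense dir→north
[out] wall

>>> stack.pop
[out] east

>>> maze.move dir→west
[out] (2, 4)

>>> maze.sense dir→west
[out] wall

>>> maze.sense dir→north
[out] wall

>>> stack.pop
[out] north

>>> maze.move dir→south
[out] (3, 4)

>>> stack.pop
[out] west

>>> maze.move dir→east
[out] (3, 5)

>>> stack.pop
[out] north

>>> maze.move dir→south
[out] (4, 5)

>>> stack.pop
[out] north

>>> maze.move dir→south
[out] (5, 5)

>>> maze.sense dir→south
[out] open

>>> stack.push x→south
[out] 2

>>> maze.move dir→south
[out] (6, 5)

>>> maze.sense dir→east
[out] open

>>> stack.push x→east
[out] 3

>>> maze.move dir→east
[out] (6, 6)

>>> stack.pop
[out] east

>>> maze.move dir→west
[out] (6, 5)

>>> maze.sense dir→west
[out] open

>>> stack.push x→west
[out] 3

>>> maze.move dir→west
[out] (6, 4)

>>> maze.sense dir→west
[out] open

>>> stack.push x→west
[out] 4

>>> maze.move dir→west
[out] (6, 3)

>>> maze.sense dir→west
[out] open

>>> stack.push x→west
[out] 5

>>> maze.move dir→west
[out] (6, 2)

>>> maze.sense dir→west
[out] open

>>> stack.push x→west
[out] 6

>>> maze.move dir→west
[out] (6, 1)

>>> maze.sense dir→west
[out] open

>>> stack.push x→west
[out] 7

>>> maze.move dir→west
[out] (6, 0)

>>> maze.sense dir→north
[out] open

>>> stack.push x→north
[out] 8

>>> maze.move dir→north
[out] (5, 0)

>>> maze.sense dir→east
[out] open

>>> stack.push x→east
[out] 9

>>> maze.move dir→east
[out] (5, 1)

>>> maze.sense dir→east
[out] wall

>>> maze.sense dir→north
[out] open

>>> stack.push x→north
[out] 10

>>> maze.move dir→north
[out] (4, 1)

>>> maze.sense dir→east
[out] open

>>> stack.push x→east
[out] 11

>>> maze.move dir→east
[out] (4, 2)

>>> maze.sense dir→east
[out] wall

>>> maze.sense dir→north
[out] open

>>> stack.push x→north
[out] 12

>>> maze.move dir→north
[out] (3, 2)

>>> maze.sense dir→west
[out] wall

>>> maze.sense dir→north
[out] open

>>> stack.push x→north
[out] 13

>>> maze.move dir→north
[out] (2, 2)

>>> maze.sense dir→west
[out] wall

>>> maze.sense dir→north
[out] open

>>> stack.push x→north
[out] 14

>>> maze.move dir→north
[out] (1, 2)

>>> maze.sense dir→east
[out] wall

>>> maze.sense dir→west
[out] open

>>> stack.push x→west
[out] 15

>>> maze.move dir→west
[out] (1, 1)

>>> maze.sense dir→west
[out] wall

>>> maze.sense dir→north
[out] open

>>> stack.push x→north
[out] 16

>>> maze.move dir→north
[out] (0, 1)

>>> maze.sense dir→east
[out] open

>>> stack.push x→east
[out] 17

>>> maze.move dir→east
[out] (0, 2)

>>> maze.sense dir→east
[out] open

>>> stack.push x→east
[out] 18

>>> maze.move dir→east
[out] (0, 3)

>>> maze.sense dir→east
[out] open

>>> stack.push x→east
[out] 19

>>> maze.move dir→east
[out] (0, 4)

>>> maze.sense dir→east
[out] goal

>>> maze.move dir→east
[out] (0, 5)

Answer: (0, 5)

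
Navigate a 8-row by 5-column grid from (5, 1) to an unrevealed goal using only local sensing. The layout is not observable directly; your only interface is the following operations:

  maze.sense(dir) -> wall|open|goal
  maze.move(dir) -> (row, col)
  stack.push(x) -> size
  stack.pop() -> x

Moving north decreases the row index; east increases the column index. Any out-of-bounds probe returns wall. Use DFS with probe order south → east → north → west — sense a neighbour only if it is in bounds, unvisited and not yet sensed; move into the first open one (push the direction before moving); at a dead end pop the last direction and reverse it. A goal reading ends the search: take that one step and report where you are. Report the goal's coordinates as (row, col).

% sense(dir='south') ~> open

% push(x='south') ~> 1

% move(dir='south') ~> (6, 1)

% sense(dir='south') ~> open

% push(x='south') ~> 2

% move(dir='south') ~> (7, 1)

% sense(dir='east') ~> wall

% sense(dir='west') ~> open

% push(x='west') ~> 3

% move(dir='west') ~> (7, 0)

% sense(dir='north') ~> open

% push(x='north') ~> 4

% move(dir='north') ~> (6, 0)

% sense(dir='north') ~> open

% push(x='north') ~> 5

% move(dir='north') ~> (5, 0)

% sense(dir='north') ~> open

% push(x='north') ~> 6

% move(dir='north') ~> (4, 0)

% sense(dir='east') ~> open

% push(x='east') ~> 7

% move(dir='east') ~> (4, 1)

% sense(dir='east') ~> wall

% sense(dir='north') ~> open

% push(x='north') ~> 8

% move(dir='north') ~> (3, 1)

% sense(dir='east') ~> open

% push(x='east') ~> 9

% move(dir='east') ~> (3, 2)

% sense(dir='east') ~> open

% push(x='east') ~> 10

% move(dir='east') ~> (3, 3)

% sense(dir='south') ~> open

% push(x='south') ~> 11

% move(dir='south') ~> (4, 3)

% sense(dir='south') ~> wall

% sense(dir='east') ~> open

% push(x='east') ~> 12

% move(dir='east') ~> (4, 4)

% sense(dir='south') ~> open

% push(x='south') ~> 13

% move(dir='south') ~> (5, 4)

% sense(dir='south') ~> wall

% pop() ~> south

% move(dir='north') ~> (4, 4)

% sense(dir='north') ~> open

% push(x='north') ~> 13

% move(dir='north') ~> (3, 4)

% sense(dir='north') ~> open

% push(x='north') ~> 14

% move(dir='north') ~> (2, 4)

% sense(dir='north') ~> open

% push(x='north') ~> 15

% move(dir='north') ~> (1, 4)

% sense(dir='north') ~> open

% push(x='north') ~> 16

% move(dir='north') ~> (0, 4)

% sense(dir='west') ~> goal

% move(dir='west') ~> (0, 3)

Answer: (0, 3)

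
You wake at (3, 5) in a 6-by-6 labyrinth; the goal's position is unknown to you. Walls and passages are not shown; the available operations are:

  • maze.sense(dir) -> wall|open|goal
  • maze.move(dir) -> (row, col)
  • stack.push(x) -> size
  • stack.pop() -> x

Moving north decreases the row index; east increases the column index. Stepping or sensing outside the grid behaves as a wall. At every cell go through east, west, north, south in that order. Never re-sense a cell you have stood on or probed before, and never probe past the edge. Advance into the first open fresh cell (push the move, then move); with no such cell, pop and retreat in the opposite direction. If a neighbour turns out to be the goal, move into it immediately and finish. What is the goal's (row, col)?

·→ maze.sense(west)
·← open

·→ stack.push(west)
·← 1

·→ maze.move(west)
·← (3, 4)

·→ maze.sense(west)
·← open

·→ stack.push(west)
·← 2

·→ maze.move(west)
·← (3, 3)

·→ maze.sense(west)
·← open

·→ stack.push(west)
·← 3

·→ maze.move(west)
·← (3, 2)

·→ maze.sense(west)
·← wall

·→ maze.sense(north)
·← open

·→ stack.push(north)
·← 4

·→ maze.move(north)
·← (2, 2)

·→ maze.sense(east)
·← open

·→ stack.push(east)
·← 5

·→ maze.move(east)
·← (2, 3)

·→ maze.sense(east)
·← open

·→ stack.push(east)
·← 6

·→ maze.move(east)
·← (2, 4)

·→ maze.sense(east)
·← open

·→ stack.push(east)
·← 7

·→ maze.move(east)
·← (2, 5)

·→ maze.sense(north)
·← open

·→ stack.push(north)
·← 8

·→ maze.move(north)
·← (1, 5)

·→ maze.sense(west)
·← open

·→ stack.push(west)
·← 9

·→ maze.move(west)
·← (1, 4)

·→ maze.sense(west)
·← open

·→ stack.push(west)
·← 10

·→ maze.move(west)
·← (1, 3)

·→ maze.sense(west)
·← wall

·→ maze.sense(north)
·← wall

·→ stack.pop()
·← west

·→ maze.move(east)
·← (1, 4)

·→ maze.sense(north)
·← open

·→ stack.push(north)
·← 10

·→ maze.move(north)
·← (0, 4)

·→ maze.sense(east)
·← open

·→ stack.push(east)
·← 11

·→ maze.move(east)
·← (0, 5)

·→ stack.pop()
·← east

·→ maze.move(west)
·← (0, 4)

·→ stack.pop()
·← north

·→ maze.move(south)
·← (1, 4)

·→ stack.pop()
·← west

·→ maze.move(east)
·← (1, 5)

·→ stack.pop()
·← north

·→ maze.move(south)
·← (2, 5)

·→ stack.pop()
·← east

·→ maze.move(west)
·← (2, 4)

·→ stack.pop()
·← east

·→ maze.move(west)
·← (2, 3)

·→ stack.pop()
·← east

·→ maze.move(west)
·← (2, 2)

·→ maze.sense(west)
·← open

·→ stack.push(west)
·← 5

·→ maze.move(west)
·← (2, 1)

·→ maze.sense(west)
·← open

·→ stack.push(west)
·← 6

·→ maze.move(west)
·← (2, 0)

·→ maze.sense(north)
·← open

·→ stack.push(north)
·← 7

·→ maze.move(north)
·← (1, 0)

·→ maze.sense(east)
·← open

·→ stack.push(east)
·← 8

·→ maze.move(east)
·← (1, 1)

·→ maze.sense(north)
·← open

·→ stack.push(north)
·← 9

·→ maze.move(north)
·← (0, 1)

·→ maze.sense(east)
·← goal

·→ maze.move(east)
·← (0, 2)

Answer: (0, 2)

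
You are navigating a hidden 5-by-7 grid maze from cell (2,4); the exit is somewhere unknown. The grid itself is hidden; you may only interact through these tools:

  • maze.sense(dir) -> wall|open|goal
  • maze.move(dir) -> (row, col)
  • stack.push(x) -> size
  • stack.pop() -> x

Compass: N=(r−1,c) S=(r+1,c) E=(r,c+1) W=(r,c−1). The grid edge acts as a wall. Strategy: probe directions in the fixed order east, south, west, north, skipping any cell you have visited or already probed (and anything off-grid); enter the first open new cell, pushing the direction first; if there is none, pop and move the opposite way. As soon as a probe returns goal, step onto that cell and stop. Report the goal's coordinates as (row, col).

! maze.sense(dir: east) : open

! stack.push(x: east) : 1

! maze.move(dir: east) : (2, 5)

! maze.sense(dir: east) : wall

! maze.sense(dir: south) : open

! stack.push(x: south) : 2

! maze.move(dir: south) : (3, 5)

! maze.sense(dir: east) : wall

! maze.sense(dir: south) : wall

! maze.sense(dir: west) : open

! stack.push(x: west) : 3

! maze.move(dir: west) : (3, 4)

! maze.sense(dir: south) : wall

! maze.sense(dir: west) : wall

! stack.pop() : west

! maze.move(dir: east) : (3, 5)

! stack.pop() : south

! maze.move(dir: north) : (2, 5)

! maze.sense(dir: north) : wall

! stack.pop() : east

! maze.move(dir: west) : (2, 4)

! maze.sense(dir: west) : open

! stack.push(x: west) : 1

! maze.move(dir: west) : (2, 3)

! maze.sense(dir: west) : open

! stack.push(x: west) : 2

! maze.move(dir: west) : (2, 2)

! maze.sense(dir: south) : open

! stack.push(x: south) : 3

! maze.move(dir: south) : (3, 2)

! maze.sense(dir: south) : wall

! maze.sense(dir: west) : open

! stack.push(x: west) : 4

! maze.move(dir: west) : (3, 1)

! maze.sense(dir: south) : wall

! maze.sense(dir: west) : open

! stack.push(x: west) : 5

! maze.move(dir: west) : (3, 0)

! maze.sense(dir: south) : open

! stack.push(x: south) : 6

! maze.move(dir: south) : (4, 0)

! stack.pop() : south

! maze.move(dir: north) : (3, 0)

! maze.sense(dir: north) : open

! stack.push(x: north) : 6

! maze.move(dir: north) : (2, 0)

! maze.sense(dir: east) : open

! stack.push(x: east) : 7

! maze.move(dir: east) : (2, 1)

! maze.sense(dir: north) : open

! stack.push(x: north) : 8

! maze.move(dir: north) : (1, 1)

! maze.sense(dir: east) : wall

! maze.sense(dir: west) : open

! stack.push(x: west) : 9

! maze.move(dir: west) : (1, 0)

! maze.sense(dir: north) : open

! stack.push(x: north) : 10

! maze.move(dir: north) : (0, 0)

! maze.sense(dir: east) : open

! stack.push(x: east) : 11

! maze.move(dir: east) : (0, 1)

! maze.sense(dir: east) : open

! stack.push(x: east) : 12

! maze.move(dir: east) : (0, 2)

! maze.sense(dir: east) : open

! stack.push(x: east) : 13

! maze.move(dir: east) : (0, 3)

! maze.sense(dir: east) : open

! stack.push(x: east) : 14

! maze.move(dir: east) : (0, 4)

! maze.sense(dir: east) : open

! stack.push(x: east) : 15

! maze.move(dir: east) : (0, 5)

! maze.sense(dir: east) : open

! stack.push(x: east) : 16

! maze.move(dir: east) : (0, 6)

! maze.sense(dir: south) : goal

! maze.move(dir: south) : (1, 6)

Answer: (1, 6)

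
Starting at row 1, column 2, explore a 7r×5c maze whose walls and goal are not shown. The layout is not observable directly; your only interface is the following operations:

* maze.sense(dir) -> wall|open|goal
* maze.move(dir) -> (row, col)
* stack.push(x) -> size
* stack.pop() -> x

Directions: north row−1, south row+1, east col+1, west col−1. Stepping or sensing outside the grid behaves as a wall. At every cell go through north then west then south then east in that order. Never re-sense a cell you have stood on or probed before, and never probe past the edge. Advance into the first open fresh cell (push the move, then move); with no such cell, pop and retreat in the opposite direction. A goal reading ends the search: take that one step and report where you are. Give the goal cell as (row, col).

==> sense(dir: north)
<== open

==> push(x: north)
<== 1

==> move(dir: north)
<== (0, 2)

==> sense(dir: west)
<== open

==> push(x: west)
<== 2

==> move(dir: west)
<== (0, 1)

==> sense(dir: west)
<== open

==> push(x: west)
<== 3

==> move(dir: west)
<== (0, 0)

==> sense(dir: south)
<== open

==> push(x: south)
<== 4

==> move(dir: south)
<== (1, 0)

==> sense(dir: south)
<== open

==> push(x: south)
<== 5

==> move(dir: south)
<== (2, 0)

==> sense(dir: south)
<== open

==> push(x: south)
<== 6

==> move(dir: south)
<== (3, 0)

==> sense(dir: south)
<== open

==> push(x: south)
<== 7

==> move(dir: south)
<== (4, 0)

==> sense(dir: south)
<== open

==> push(x: south)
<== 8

==> move(dir: south)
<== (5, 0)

==> sense(dir: south)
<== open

==> push(x: south)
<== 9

==> move(dir: south)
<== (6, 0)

==> sense(dir: east)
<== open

==> push(x: east)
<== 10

==> move(dir: east)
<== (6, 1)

==> sense(dir: north)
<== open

==> push(x: north)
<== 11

==> move(dir: north)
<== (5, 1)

==> sense(dir: north)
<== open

==> push(x: north)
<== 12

==> move(dir: north)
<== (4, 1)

==> sense(dir: north)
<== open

==> push(x: north)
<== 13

==> move(dir: north)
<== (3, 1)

==> sense(dir: north)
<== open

==> push(x: north)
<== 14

==> move(dir: north)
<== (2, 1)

==> sense(dir: north)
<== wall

==> sense(dir: east)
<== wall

==> pop()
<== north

==> move(dir: south)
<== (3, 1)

==> sense(dir: east)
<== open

==> push(x: east)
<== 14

==> move(dir: east)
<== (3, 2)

==> sense(dir: south)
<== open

==> push(x: south)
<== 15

==> move(dir: south)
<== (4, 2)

==> sense(dir: south)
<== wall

==> sense(dir: east)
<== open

==> push(x: east)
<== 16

==> move(dir: east)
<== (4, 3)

==> sense(dir: north)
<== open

==> push(x: north)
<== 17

==> move(dir: north)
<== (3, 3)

==> sense(dir: north)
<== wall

==> sense(dir: east)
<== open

==> push(x: east)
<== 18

==> move(dir: east)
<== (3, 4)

==> sense(dir: north)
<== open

==> push(x: north)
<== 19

==> move(dir: north)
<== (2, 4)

==> sense(dir: north)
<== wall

==> pop()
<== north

==> move(dir: south)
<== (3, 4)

==> sense(dir: south)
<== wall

==> pop()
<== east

==> move(dir: west)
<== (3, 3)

==> pop()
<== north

==> move(dir: south)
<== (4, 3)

==> sense(dir: south)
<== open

==> push(x: south)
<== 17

==> move(dir: south)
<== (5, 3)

==> sense(dir: south)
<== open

==> push(x: south)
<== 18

==> move(dir: south)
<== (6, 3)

==> sense(dir: west)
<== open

==> push(x: west)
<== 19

==> move(dir: west)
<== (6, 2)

==> pop()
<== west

==> move(dir: east)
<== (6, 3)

==> sense(dir: east)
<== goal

==> move(dir: east)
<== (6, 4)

Answer: (6, 4)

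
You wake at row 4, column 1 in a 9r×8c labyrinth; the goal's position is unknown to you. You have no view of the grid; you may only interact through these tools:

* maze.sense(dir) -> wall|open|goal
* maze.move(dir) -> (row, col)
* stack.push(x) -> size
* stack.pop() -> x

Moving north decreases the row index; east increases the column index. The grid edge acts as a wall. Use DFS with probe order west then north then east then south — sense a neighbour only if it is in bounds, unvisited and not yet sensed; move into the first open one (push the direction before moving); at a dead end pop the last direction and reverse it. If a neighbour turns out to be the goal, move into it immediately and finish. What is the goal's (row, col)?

I use sense using dir='west', and see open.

Using push using x='west', : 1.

Using move using dir='west', giving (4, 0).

Calling sense using dir='north', and see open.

Invoking push using x='north', : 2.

Then move using dir='north', — result: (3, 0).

Invoking sense using dir='north', and observe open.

I try push using x='north', and see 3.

I invoke move using dir='north', : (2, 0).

Now I run sense using dir='north', and observe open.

Invoking push using x='north', and observe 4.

I use move using dir='north', giving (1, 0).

Using sense using dir='north', yielding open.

I run push using x='north', and get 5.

I invoke move using dir='north', and see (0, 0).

Now I run sense using dir='east', and observe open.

Then push using x='east', and see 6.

I try move using dir='east', → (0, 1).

I try sense using dir='east', and see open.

I invoke push using x='east', which returns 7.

I try move using dir='east', and get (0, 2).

I call sense using dir='east', which returns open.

Next I call push using x='east', : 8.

I try move using dir='east', and see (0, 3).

I invoke sense using dir='east', yielding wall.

I call sense using dir='south', which returns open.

I invoke push using x='south', → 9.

Invoking move using dir='south', and see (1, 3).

I run sense using dir='west', and observe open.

Invoking push using x='west', — result: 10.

Invoking move using dir='west', and get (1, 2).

I invoke sense using dir='west', yielding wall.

Now I run sense using dir='south', which returns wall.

I run pop(), and observe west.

I call move using dir='east', and get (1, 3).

Then sense using dir='east', and get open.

Using push using x='east', — result: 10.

I call move using dir='east', and get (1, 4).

Then sense using dir='east', → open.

I invoke push using x='east', yielding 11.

I invoke move using dir='east', which returns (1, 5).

Using sense using dir='north', which returns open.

I use push using x='north', and observe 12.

Now I run move using dir='north', → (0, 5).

I run sense using dir='east', and get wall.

Calling pop, and see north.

I call move using dir='south', — result: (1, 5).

I run sense using dir='east', and get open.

I try push using x='east', and observe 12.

I run move using dir='east', — result: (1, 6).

Using sense using dir='east', and get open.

I try push using x='east', and see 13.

I try move using dir='east', which returns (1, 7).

I try sense using dir='north', giving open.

Then push using x='north', : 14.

I call move using dir='north', : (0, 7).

I use pop, : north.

Then move using dir='south', : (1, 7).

Using sense using dir='south', giving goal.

I call move using dir='south', and get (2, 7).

Answer: (2, 7)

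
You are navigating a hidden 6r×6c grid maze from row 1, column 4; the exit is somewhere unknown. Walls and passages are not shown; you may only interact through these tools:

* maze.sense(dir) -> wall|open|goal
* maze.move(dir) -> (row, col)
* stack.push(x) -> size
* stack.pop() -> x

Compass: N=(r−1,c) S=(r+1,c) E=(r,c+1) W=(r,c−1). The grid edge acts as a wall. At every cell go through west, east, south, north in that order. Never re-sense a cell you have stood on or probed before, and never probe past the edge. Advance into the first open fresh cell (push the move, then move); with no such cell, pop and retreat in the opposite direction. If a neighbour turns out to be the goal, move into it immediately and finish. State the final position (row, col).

% sense dir='west'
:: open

% push x='west'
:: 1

% move dir='west'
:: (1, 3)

% sense dir='west'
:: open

% push x='west'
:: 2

% move dir='west'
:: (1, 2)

% sense dir='west'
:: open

% push x='west'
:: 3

% move dir='west'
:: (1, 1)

% sense dir='west'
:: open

% push x='west'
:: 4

% move dir='west'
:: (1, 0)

% sense dir='south'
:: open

% push x='south'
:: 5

% move dir='south'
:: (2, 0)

% sense dir='east'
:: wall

% sense dir='south'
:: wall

% pop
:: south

% move dir='north'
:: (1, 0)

% sense dir='north'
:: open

% push x='north'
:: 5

% move dir='north'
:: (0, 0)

% sense dir='east'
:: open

% push x='east'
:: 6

% move dir='east'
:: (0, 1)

% sense dir='east'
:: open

% push x='east'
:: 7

% move dir='east'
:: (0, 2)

% sense dir='east'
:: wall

% pop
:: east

% move dir='west'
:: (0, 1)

% pop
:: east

% move dir='west'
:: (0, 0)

% pop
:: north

% move dir='south'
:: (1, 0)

% pop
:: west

% move dir='east'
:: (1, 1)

% pop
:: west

% move dir='east'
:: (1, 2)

% sense dir='south'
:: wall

% pop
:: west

% move dir='east'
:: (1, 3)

% sense dir='south'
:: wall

% pop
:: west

% move dir='east'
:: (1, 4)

% sense dir='east'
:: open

% push x='east'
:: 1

% move dir='east'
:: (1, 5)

% sense dir='south'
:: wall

% sense dir='north'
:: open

% push x='north'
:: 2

% move dir='north'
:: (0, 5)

% sense dir='west'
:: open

% push x='west'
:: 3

% move dir='west'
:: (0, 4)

% pop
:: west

% move dir='east'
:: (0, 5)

% pop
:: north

% move dir='south'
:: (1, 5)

% pop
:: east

% move dir='west'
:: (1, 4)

% sense dir='south'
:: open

% push x='south'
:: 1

% move dir='south'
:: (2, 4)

% sense dir='south'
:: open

% push x='south'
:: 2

% move dir='south'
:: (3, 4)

% sense dir='west'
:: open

% push x='west'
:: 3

% move dir='west'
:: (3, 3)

% sense dir='west'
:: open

% push x='west'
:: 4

% move dir='west'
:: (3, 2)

% sense dir='west'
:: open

% push x='west'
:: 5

% move dir='west'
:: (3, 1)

% sense dir='south'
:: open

% push x='south'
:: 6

% move dir='south'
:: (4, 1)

% sense dir='west'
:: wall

% sense dir='east'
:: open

% push x='east'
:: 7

% move dir='east'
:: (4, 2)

% sense dir='east'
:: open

% push x='east'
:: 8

% move dir='east'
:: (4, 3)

% sense dir='east'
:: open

% push x='east'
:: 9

% move dir='east'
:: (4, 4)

% sense dir='east'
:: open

% push x='east'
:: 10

% move dir='east'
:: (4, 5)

% sense dir='south'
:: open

% push x='south'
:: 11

% move dir='south'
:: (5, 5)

% sense dir='west'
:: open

% push x='west'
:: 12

% move dir='west'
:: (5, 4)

% sense dir='west'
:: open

% push x='west'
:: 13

% move dir='west'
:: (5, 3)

% sense dir='west'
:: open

% push x='west'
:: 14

% move dir='west'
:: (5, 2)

% sense dir='west'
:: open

% push x='west'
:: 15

% move dir='west'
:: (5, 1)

% sense dir='west'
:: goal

% move dir='west'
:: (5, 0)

Answer: (5, 0)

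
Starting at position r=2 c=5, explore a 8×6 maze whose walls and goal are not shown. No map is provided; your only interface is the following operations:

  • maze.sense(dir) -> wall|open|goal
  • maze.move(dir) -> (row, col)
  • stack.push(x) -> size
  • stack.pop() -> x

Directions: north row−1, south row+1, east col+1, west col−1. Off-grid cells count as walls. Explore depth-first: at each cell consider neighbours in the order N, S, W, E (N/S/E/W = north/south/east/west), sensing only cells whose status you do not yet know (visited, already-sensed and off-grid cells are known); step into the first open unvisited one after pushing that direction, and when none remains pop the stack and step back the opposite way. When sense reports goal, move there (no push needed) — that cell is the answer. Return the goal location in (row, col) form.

·→ maze.sense(dir='north')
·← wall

·→ maze.sense(dir='south')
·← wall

·→ maze.sense(dir='west')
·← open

·→ stack.push(x='west')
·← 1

·→ maze.move(dir='west')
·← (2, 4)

·→ maze.sense(dir='north')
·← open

·→ stack.push(x='north')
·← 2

·→ maze.move(dir='north')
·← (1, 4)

·→ maze.sense(dir='north')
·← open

·→ stack.push(x='north')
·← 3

·→ maze.move(dir='north')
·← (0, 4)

·→ maze.sense(dir='west')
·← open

·→ stack.push(x='west')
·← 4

·→ maze.move(dir='west')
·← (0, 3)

·→ maze.sense(dir='south')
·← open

·→ stack.push(x='south')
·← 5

·→ maze.move(dir='south')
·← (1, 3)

·→ maze.sense(dir='south')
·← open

·→ stack.push(x='south')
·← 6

·→ maze.move(dir='south')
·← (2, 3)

·→ maze.sense(dir='south')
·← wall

·→ maze.sense(dir='west')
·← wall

·→ stack.pop()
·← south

·→ maze.move(dir='north')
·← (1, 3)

·→ maze.sense(dir='west')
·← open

·→ stack.push(x='west')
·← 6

·→ maze.move(dir='west')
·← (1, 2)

·→ maze.sense(dir='north')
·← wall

·→ maze.sense(dir='west')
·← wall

·→ stack.pop()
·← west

·→ maze.move(dir='east')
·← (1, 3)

·→ stack.pop()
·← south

·→ maze.move(dir='north')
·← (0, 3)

·→ stack.pop()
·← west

·→ maze.move(dir='east')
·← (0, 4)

·→ maze.sense(dir='east')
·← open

·→ stack.push(x='east')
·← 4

·→ maze.move(dir='east')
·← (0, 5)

·→ stack.pop()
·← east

·→ maze.move(dir='west')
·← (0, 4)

·→ stack.pop()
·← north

·→ maze.move(dir='south')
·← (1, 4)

·→ stack.pop()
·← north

·→ maze.move(dir='south')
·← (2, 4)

·→ maze.sense(dir='south')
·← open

·→ stack.push(x='south')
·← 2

·→ maze.move(dir='south')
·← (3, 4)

·→ maze.sense(dir='south')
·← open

·→ stack.push(x='south')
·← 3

·→ maze.move(dir='south')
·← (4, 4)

·→ maze.sense(dir='south')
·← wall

·→ maze.sense(dir='west')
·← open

·→ stack.push(x='west')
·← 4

·→ maze.move(dir='west')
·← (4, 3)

·→ maze.sense(dir='south')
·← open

·→ stack.push(x='south')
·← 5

·→ maze.move(dir='south')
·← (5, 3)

·→ maze.sense(dir='south')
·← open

·→ stack.push(x='south')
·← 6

·→ maze.move(dir='south')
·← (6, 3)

·→ maze.sense(dir='south')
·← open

·→ stack.push(x='south')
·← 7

·→ maze.move(dir='south')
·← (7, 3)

·→ maze.sense(dir='west')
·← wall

·→ maze.sense(dir='east')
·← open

·→ stack.push(x='east')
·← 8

·→ maze.move(dir='east')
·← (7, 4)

·→ maze.sense(dir='north')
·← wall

·→ maze.sense(dir='east')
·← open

·→ stack.push(x='east')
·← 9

·→ maze.move(dir='east')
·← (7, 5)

·→ maze.sense(dir='north')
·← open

·→ stack.push(x='north')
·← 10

·→ maze.move(dir='north')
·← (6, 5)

·→ maze.sense(dir='north')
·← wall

·→ stack.pop()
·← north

·→ maze.move(dir='south')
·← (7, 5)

·→ stack.pop()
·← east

·→ maze.move(dir='west')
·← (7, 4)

·→ stack.pop()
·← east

·→ maze.move(dir='west')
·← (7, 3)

·→ stack.pop()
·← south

·→ maze.move(dir='north')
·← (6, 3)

·→ maze.sense(dir='west')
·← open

·→ stack.push(x='west')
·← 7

·→ maze.move(dir='west')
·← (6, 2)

·→ maze.sense(dir='north')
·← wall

·→ maze.sense(dir='west')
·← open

·→ stack.push(x='west')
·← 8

·→ maze.move(dir='west')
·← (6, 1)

·→ maze.sense(dir='north')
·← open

·→ stack.push(x='north')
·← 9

·→ maze.move(dir='north')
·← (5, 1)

·→ maze.sense(dir='north')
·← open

·→ stack.push(x='north')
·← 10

·→ maze.move(dir='north')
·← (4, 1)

·→ maze.sense(dir='north')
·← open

·→ stack.push(x='north')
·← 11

·→ maze.move(dir='north')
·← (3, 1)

·→ maze.sense(dir='north')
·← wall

·→ maze.sense(dir='west')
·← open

·→ stack.push(x='west')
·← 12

·→ maze.move(dir='west')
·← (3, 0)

·→ maze.sense(dir='north')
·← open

·→ stack.push(x='north')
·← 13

·→ maze.move(dir='north')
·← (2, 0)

·→ maze.sense(dir='north')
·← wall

·→ stack.pop()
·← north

·→ maze.move(dir='south')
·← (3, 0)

·→ maze.sense(dir='south')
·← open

·→ stack.push(x='south')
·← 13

·→ maze.move(dir='south')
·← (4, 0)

·→ maze.sense(dir='south')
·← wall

·→ stack.pop()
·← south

·→ maze.move(dir='north')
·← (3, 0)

·→ stack.pop()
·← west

·→ maze.move(dir='east')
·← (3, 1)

·→ maze.sense(dir='east')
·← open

·→ stack.push(x='east')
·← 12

·→ maze.move(dir='east')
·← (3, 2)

·→ maze.sense(dir='south')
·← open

·→ stack.push(x='south')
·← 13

·→ maze.move(dir='south')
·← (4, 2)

·→ stack.pop()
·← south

·→ maze.move(dir='north')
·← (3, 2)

·→ stack.pop()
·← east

·→ maze.move(dir='west')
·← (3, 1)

·→ stack.pop()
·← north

·→ maze.move(dir='south')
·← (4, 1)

·→ stack.pop()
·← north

·→ maze.move(dir='south')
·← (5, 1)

·→ stack.pop()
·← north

·→ maze.move(dir='south')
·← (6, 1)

·→ maze.sense(dir='south')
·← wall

·→ maze.sense(dir='west')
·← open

·→ stack.push(x='west')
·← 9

·→ maze.move(dir='west')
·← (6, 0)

·→ maze.sense(dir='south')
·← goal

·→ maze.move(dir='south')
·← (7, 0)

Answer: (7, 0)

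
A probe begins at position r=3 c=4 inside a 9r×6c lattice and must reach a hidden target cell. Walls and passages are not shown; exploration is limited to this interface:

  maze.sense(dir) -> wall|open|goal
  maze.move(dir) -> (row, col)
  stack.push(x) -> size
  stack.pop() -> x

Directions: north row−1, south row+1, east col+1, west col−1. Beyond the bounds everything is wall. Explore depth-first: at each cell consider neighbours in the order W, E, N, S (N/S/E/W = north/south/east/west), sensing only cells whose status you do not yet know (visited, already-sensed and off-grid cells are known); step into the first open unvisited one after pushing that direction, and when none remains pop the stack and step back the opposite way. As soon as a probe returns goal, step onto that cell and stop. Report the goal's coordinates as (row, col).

·→ maze.sense(dir='west')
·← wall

·→ maze.sense(dir='east')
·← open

·→ stack.push(x='east')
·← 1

·→ maze.move(dir='east')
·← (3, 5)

·→ maze.sense(dir='north')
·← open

·→ stack.push(x='north')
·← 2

·→ maze.move(dir='north')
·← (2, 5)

·→ maze.sense(dir='west')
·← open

·→ stack.push(x='west')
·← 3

·→ maze.move(dir='west')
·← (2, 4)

·→ maze.sense(dir='west')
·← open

·→ stack.push(x='west')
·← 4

·→ maze.move(dir='west')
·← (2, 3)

·→ maze.sense(dir='west')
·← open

·→ stack.push(x='west')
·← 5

·→ maze.move(dir='west')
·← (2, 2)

·→ maze.sense(dir='west')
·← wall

·→ maze.sense(dir='north')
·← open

·→ stack.push(x='north')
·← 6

·→ maze.move(dir='north')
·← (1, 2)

·→ maze.sense(dir='west')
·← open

·→ stack.push(x='west')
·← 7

·→ maze.move(dir='west')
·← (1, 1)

·→ maze.sense(dir='west')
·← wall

·→ maze.sense(dir='north')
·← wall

·→ stack.pop()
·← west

·→ maze.move(dir='east')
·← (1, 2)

·→ maze.sense(dir='east')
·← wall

·→ maze.sense(dir='north')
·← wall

·→ stack.pop()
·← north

·→ maze.move(dir='south')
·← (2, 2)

·→ maze.sense(dir='south')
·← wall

·→ stack.pop()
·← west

·→ maze.move(dir='east')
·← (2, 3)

·→ stack.pop()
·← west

·→ maze.move(dir='east')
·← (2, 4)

·→ maze.sense(dir='north')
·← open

·→ stack.push(x='north')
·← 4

·→ maze.move(dir='north')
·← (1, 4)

·→ maze.sense(dir='east')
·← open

·→ stack.push(x='east')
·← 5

·→ maze.move(dir='east')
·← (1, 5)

·→ maze.sense(dir='north')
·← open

·→ stack.push(x='north')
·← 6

·→ maze.move(dir='north')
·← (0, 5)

·→ maze.sense(dir='west')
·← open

·→ stack.push(x='west')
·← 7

·→ maze.move(dir='west')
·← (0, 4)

·→ maze.sense(dir='west')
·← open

·→ stack.push(x='west')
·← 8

·→ maze.move(dir='west')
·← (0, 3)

·→ stack.pop()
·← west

·→ maze.move(dir='east')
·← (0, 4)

·→ stack.pop()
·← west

·→ maze.move(dir='east')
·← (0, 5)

·→ stack.pop()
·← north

·→ maze.move(dir='south')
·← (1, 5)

·→ stack.pop()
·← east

·→ maze.move(dir='west')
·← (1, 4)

·→ stack.pop()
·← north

·→ maze.move(dir='south')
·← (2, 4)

·→ stack.pop()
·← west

·→ maze.move(dir='east')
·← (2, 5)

·→ stack.pop()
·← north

·→ maze.move(dir='south')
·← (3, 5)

·→ maze.sense(dir='south')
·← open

·→ stack.push(x='south')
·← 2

·→ maze.move(dir='south')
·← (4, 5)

·→ maze.sense(dir='west')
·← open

·→ stack.push(x='west')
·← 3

·→ maze.move(dir='west')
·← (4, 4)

·→ maze.sense(dir='west')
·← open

·→ stack.push(x='west')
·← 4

·→ maze.move(dir='west')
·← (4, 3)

·→ maze.sense(dir='west')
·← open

·→ stack.push(x='west')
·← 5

·→ maze.move(dir='west')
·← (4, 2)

·→ maze.sense(dir='west')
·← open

·→ stack.push(x='west')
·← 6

·→ maze.move(dir='west')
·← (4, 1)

·→ maze.sense(dir='west')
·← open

·→ stack.push(x='west')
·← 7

·→ maze.move(dir='west')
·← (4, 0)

·→ maze.sense(dir='north')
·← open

·→ stack.push(x='north')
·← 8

·→ maze.move(dir='north')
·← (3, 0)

·→ maze.sense(dir='east')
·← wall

·→ maze.sense(dir='north')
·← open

·→ stack.push(x='north')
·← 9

·→ maze.move(dir='north')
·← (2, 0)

·→ stack.pop()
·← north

·→ maze.move(dir='south')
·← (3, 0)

·→ stack.pop()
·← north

·→ maze.move(dir='south')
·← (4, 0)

·→ maze.sense(dir='south')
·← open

·→ stack.push(x='south')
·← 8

·→ maze.move(dir='south')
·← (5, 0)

·→ maze.sense(dir='east')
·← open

·→ stack.push(x='east')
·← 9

·→ maze.move(dir='east')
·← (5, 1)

·→ maze.sense(dir='east')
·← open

·→ stack.push(x='east')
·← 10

·→ maze.move(dir='east')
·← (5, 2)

·→ maze.sense(dir='east')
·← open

·→ stack.push(x='east')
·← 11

·→ maze.move(dir='east')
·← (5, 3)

·→ maze.sense(dir='east')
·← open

·→ stack.push(x='east')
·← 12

·→ maze.move(dir='east')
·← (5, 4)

·→ maze.sense(dir='east')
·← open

·→ stack.push(x='east')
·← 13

·→ maze.move(dir='east')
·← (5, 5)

·→ maze.sense(dir='south')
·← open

·→ stack.push(x='south')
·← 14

·→ maze.move(dir='south')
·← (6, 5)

·→ maze.sense(dir='west')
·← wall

·→ maze.sense(dir='south')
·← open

·→ stack.push(x='south')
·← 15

·→ maze.move(dir='south')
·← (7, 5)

·→ maze.sense(dir='west')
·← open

·→ stack.push(x='west')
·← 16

·→ maze.move(dir='west')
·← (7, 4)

·→ maze.sense(dir='west')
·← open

·→ stack.push(x='west')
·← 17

·→ maze.move(dir='west')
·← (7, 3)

·→ maze.sense(dir='west')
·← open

·→ stack.push(x='west')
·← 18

·→ maze.move(dir='west')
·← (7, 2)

·→ maze.sense(dir='west')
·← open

·→ stack.push(x='west')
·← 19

·→ maze.move(dir='west')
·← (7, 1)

·→ maze.sense(dir='west')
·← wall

·→ maze.sense(dir='north')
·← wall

·→ maze.sense(dir='south')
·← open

·→ stack.push(x='south')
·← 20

·→ maze.move(dir='south')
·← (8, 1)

·→ maze.sense(dir='west')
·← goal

·→ maze.move(dir='west')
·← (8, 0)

Answer: (8, 0)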